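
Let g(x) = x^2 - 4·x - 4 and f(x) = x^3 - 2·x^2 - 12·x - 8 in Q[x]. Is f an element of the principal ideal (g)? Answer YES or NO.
In Q[x] the ideal (g) consists of all multiples of g, so f ∈ (g) iff g | f, i.e. iff the remainder of f on division by g is 0. Divide f by g (g is monic, so eliminate the leading term of the running remainder at each step):
  leading term x^3: subtract (x)·g(x) = x^3 - 4·x^2 - 4·x, leaving 2·x^2 - 8·x - 8
  leading term 2·x^2: subtract (2)·g(x) = 2·x^2 - 8·x - 8, leaving 0
The remainder is 0, so f(x) = g(x) · h(x) with h(x) = x + 2. Hence g | f, i.e. f ∈ (g).

Final answer: YES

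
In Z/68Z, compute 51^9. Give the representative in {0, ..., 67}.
51

Use repeated squaring. Binary(9) = 1001. Walk through the bits of the exponent 9 left-to-right: at each bit after the leading one, square the running value, then multiply by 51 if the bit is 1 (always reducing mod 68):
  bit 1 = 1 (leading): start with 51.
  bit 2 = 0: square 51^2 = 2601 ≡ 17 (mod 68).
  bit 3 = 0: square 17^2 = 289 ≡ 17 (mod 68).
  bit 4 = 1: square 17^2 = 289 ≡ 17; bit is 1, so multiply 17·51 = 867 ≡ 51 (mod 68).
Final value: 51^9 ≡ 51 (mod 68).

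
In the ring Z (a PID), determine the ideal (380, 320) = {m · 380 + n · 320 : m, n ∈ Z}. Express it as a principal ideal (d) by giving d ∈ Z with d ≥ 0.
(380, 320) = (20); d = 20

In the PID Z, (a, b) is generated by gcd(a, b). Compute gcd(380, 320) with the extended Euclidean algorithm, tracking rows (r, s, t) with s·380 + t·320 = r:
  row A: (380, 1, 0)   [1·380 + 0·320 = 380]
  row B: (320, 0, 1)   [0·380 + 1·320 = 320]
  380 = 1·320 + 60   → row C = row A − 1·row B = (60, 1, −1)   [check: 1·380 − 1·320 = 60]
  320 = 5·60 + 20   → row D = row B − 5·row C = (20, −5, 6)   [check: −5·380 + 6·320 = 20]
  60 = 3·20 + 0   → remainder 0, stop. gcd = 20 (last nonzero row D).
So gcd(380, 320) = 20, with Bézout identity −5·380 + 6·320 = 20. Containment (⊇): the Bézout identity exhibits 20 as an element of (380, 320), giving (20) ⊆ (380, 320). Containment (⊆): since 20 | 380 and 20 | 320 (380 = 20·19, 320 = 20·16), every Z-linear combination of 380 and 320 is divisible by 20, so (380, 320) ⊆ (20). Therefore (380, 320) = (20), d = 20.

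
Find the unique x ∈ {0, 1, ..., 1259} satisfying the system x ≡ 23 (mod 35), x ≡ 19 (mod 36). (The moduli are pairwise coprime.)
The moduli 35, 36 are pairwise coprime, so by the CRT there is a unique solution mod 35·36 = 1260.
Solve by successive substitution. Start with x ≡ 23 (mod 35).
  Combine with x ≡ 19 (mod 36): write x = 23 + 35·t and require 23 + 35·t ≡ 19 (mod 36), i.e. 35·t ≡ 19 − 23 ≡ 32 (mod 36). Since 35^(−1) ≡ 35 (mod 36), t ≡ 35·32 ≡ 4 (mod 36). So x ≡ 23 + 35·4 = 163 (mod 1260).
Unique solution in [0, 1260): x = 163.

Final answer: x ≡ 163 (mod 1260); the representative in [0, 1260) is 163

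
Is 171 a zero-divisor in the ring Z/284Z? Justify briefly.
gcd(171, 284) = 1, so 171 is a unit in Z/284Z (it has a multiplicative inverse). A unit cannot be a zero-divisor: if 171·b ≡ 0 then multiplying both sides by 171^(−1) gives b ≡ 0. So 171 is not a zero-divisor.

Final answer: NO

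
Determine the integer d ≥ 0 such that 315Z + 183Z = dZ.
(315, 183) = (3); d = 3

In the PID Z, (a, b) is generated by gcd(a, b). Compute gcd(315, 183) with the extended Euclidean algorithm, tracking rows (r, s, t) with s·315 + t·183 = r:
  row A: (315, 1, 0)   [1·315 + 0·183 = 315]
  row B: (183, 0, 1)   [0·315 + 1·183 = 183]
  315 = 1·183 + 132   → row C = row A − 1·row B = (132, 1, −1)   [check: 1·315 − 1·183 = 132]
  183 = 1·132 + 51   → row D = row B − 1·row C = (51, −1, 2)   [check: −1·315 + 2·183 = 51]
  132 = 2·51 + 30   → row E = row C − 2·row D = (30, 3, −5)   [check: 3·315 − 5·183 = 30]
  51 = 1·30 + 21   → row F = row D − 1·row E = (21, −4, 7)   [check: −4·315 + 7·183 = 21]
  30 = 1·21 + 9   → row G = row E − 1·row F = (9, 7, −12)   [check: 7·315 − 12·183 = 9]
  21 = 2·9 + 3   → row H = row F − 2·row G = (3, −18, 31)   [check: −18·315 + 31·183 = 3]
  9 = 3·3 + 0   → remainder 0, stop. gcd = 3 (last nonzero row H).
So gcd(315, 183) = 3, with Bézout identity −18·315 + 31·183 = 3. Containment (⊇): the Bézout identity exhibits 3 as an element of (315, 183), giving (3) ⊆ (315, 183). Containment (⊆): since 3 | 315 and 3 | 183 (315 = 3·105, 183 = 3·61), every Z-linear combination of 315 and 183 is divisible by 3, so (315, 183) ⊆ (3). Therefore (315, 183) = (3), d = 3.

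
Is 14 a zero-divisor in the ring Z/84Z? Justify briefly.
gcd(14, 84) = 14 > 1, so 14 is not a unit in Z/84Z. In Z/nZ every nonzero non-unit is a zero-divisor: explicitly, take b = 84/gcd = 6 ≠ 0 (mod 84); then 14·6 = 84 = 1·84, i.e. 14·6 ≡ 0 (mod 84). So 14 is a zero-divisor.

Final answer: YES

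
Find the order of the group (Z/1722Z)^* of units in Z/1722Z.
(Z/1722Z)^* consists of the classes a with gcd(a, 1722) = 1, so its order is φ(1722). φ is multiplicative, with φ(p^e) = p^e − p^(e−1). Factorise 1722 = 2 · 3 · 7 · 41. Then
  φ(1722) = (2 − 1) · (3 − 1) · (7 − 1) · (41 − 1) = 1 · 2 · 6 · 40 = 480.
Thus |(Z/1722Z)^*| = 480.

Final answer: |(Z/1722Z)^*| = 480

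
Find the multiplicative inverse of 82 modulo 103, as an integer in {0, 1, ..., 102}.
Apply the extended Euclidean algorithm to (103, 82), tracking rows (r, s, t) with s·103 + t·82 = r. Each division r_prev = q·r_cur + r_new produces the new row as (previous row) − q·(current row):
  row A: (103, 1, 0)   [1·103 + 0·82 = 103]
  row B: (82, 0, 1)   [0·103 + 1·82 = 82]
  103 = 1·82 + 21   → row C = row A − 1·row B = (21, 1, −1)   [check: 1·103 − 1·82 = 21]
  82 = 3·21 + 19   → row D = row B − 3·row C = (19, −3, 4)   [check: −3·103 + 4·82 = 19]
  21 = 1·19 + 2   → row E = row C − 1·row D = (2, 4, −5)   [check: 4·103 − 5·82 = 2]
  19 = 9·2 + 1   → row F = row D − 9·row E = (1, −39, 49)   [check: −39·103 + 49·82 = 1]
  2 = 2·1 + 0   → remainder 0, stop. gcd = 1 (last nonzero row F).
The gcd is 1, so 82 is invertible mod 103. The last nonzero row gives −39·103 + 49·82 = 1, so t = 49. So 82^(−1) ≡ 49 (mod 103). Verify: 82 · 49 = 4018 ≡ 1 (mod 103). ✓

Final answer: 82^(−1) ≡ 49 (mod 103)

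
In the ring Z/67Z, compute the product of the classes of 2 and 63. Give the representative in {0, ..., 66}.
59

Both factors are already reduced mod 67. 2 · 63 = 126. Dividing by 67: 126 = 1·67 + 59. So (2 · 63) mod 67 = 59.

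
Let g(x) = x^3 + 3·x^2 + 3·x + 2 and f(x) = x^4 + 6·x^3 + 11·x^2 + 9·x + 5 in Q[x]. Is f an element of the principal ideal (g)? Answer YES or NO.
NO

In Q[x] the ideal (g) consists of all multiples of g, so f ∈ (g) iff g | f, i.e. iff the remainder of f on division by g is 0. Divide f by g (g is monic, so eliminate the leading term of the running remainder at each step):
  leading term x^4: subtract (x)·g(x) = x^4 + 3·x^3 + 3·x^2 + 2·x, leaving 3·x^3 + 8·x^2 + 7·x + 5
  leading term 3·x^3: subtract (3)·g(x) = 3·x^3 + 9·x^2 + 9·x + 6, leaving -x^2 - 2·x - 1
The remainder r(x) = -x^2 - 2·x - 1 ≠ 0 (and deg r < deg g), so g ∤ f, i.e. f ∉ (g).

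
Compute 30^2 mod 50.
Use repeated squaring. Binary(2) = 10. Walk through the bits of the exponent 2 left-to-right: at each bit after the leading one, square the running value, then multiply by 30 if the bit is 1 (always reducing mod 50):
  bit 1 = 1 (leading): start with 30.
  bit 2 = 0: square 30^2 = 900 ≡ 0 (mod 50).
Final value: 30^2 ≡ 0 (mod 50).

Final answer: 0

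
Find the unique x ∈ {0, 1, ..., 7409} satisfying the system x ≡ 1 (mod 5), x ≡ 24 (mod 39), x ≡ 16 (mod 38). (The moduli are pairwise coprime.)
The moduli 5, 39, 38 are pairwise coprime, so by the CRT there is a unique solution mod 5·39·38 = 7410.
Solve by successive substitution. Start with x ≡ 1 (mod 5).
  Combine with x ≡ 24 (mod 39): write x = 1 + 5·t and require 1 + 5·t ≡ 24 (mod 39), i.e. 5·t ≡ 24 − 1 ≡ 23 (mod 39). Since 5^(−1) ≡ 8 (mod 39), t ≡ 8·23 ≡ 28 (mod 39). So x ≡ 1 + 5·28 = 141 (mod 195).
  Combine with x ≡ 16 (mod 38): write x = 141 + 195·t and require 141 + 195·t ≡ 16 (mod 38), i.e. 195·t ≡ 16 − 141 ≡ 27 (mod 38). Since 195^(−1) ≡ 23 (mod 38) (195 ≡ 5 (mod 38)), t ≡ 23·27 ≡ 13 (mod 38). So x ≡ 141 + 195·13 = 2676 (mod 7410).
Unique solution in [0, 7410): x = 2676.

Final answer: x ≡ 2676 (mod 7410); the representative in [0, 7410) is 2676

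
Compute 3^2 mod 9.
Use repeated squaring. Binary(2) = 10. Walk through the bits of the exponent 2 left-to-right: at each bit after the leading one, square the running value, then multiply by 3 if the bit is 1 (always reducing mod 9):
  bit 1 = 1 (leading): start with 3.
  bit 2 = 0: square 3^2 = 9 ≡ 0 (mod 9).
Final value: 3^2 ≡ 0 (mod 9).

Final answer: 0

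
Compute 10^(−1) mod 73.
Apply the extended Euclidean algorithm to (73, 10), tracking rows (r, s, t) with s·73 + t·10 = r. Each division r_prev = q·r_cur + r_new produces the new row as (previous row) − q·(current row):
  row A: (73, 1, 0)   [1·73 + 0·10 = 73]
  row B: (10, 0, 1)   [0·73 + 1·10 = 10]
  73 = 7·10 + 3   → row C = row A − 7·row B = (3, 1, −7)   [check: 1·73 − 7·10 = 3]
  10 = 3·3 + 1   → row D = row B − 3·row C = (1, −3, 22)   [check: −3·73 + 22·10 = 1]
  3 = 3·1 + 0   → remainder 0, stop. gcd = 1 (last nonzero row D).
The gcd is 1, so 10 is invertible mod 73. The last nonzero row gives −3·73 + 22·10 = 1, so t = 22. So 10^(−1) ≡ 22 (mod 73). Verify: 10 · 22 = 220 ≡ 1 (mod 73). ✓

Final answer: 10^(−1) ≡ 22 (mod 73)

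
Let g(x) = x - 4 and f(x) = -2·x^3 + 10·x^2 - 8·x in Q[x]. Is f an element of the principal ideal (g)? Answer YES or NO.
In Q[x] the ideal (g) consists of all multiples of g, so f ∈ (g) iff g | f, i.e. iff the remainder of f on division by g is 0. Divide f by g (g is monic, so eliminate the leading term of the running remainder at each step):
  leading term -2·x^3: subtract (-2·x^2)·g(x) = -2·x^3 + 8·x^2, leaving 2·x^2 - 8·x
  leading term 2·x^2: subtract (2·x)·g(x) = 2·x^2 - 8·x, leaving 0
The remainder is 0, so f(x) = g(x) · h(x) with h(x) = -2·x^2 + 2·x. Hence g | f, i.e. f ∈ (g).

Final answer: YES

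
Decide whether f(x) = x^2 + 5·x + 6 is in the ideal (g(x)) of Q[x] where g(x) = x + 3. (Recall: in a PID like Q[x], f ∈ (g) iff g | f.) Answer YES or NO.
YES

In Q[x] the ideal (g) consists of all multiples of g, so f ∈ (g) iff g | f, i.e. iff the remainder of f on division by g is 0. Divide f by g (g is monic, so eliminate the leading term of the running remainder at each step):
  leading term x^2: subtract (x)·g(x) = x^2 + 3·x, leaving 2·x + 6
  leading term 2·x: subtract (2)·g(x) = 2·x + 6, leaving 0
The remainder is 0, so f(x) = g(x) · h(x) with h(x) = x + 2. Hence g | f, i.e. f ∈ (g).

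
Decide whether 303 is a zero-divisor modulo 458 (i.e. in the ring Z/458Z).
gcd(303, 458) = 1, so 303 is a unit in Z/458Z (it has a multiplicative inverse). A unit cannot be a zero-divisor: if 303·b ≡ 0 then multiplying both sides by 303^(−1) gives b ≡ 0. So 303 is not a zero-divisor.

Final answer: NO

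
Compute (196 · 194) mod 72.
8

Reduce the factors first: 196 ≡ 52, 194 ≡ 50 (mod 72), so 196 · 194 ≡ 52 · 50 (mod 72). 52 · 50 = 2600. Dividing by 72: 2600 = 36·72 + 8. So (196 · 194) mod 72 = 8.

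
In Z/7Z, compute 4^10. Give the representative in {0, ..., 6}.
4

Use repeated squaring. Binary(10) = 1010. Walk through the bits of the exponent 10 left-to-right: at each bit after the leading one, square the running value, then multiply by 4 if the bit is 1 (always reducing mod 7):
  bit 1 = 1 (leading): start with 4.
  bit 2 = 0: square 4^2 = 16 ≡ 2 (mod 7).
  bit 3 = 1: square 2^2 = 4; bit is 1, so multiply 4·4 = 16 ≡ 2 (mod 7).
  bit 4 = 0: square 2^2 = 4 (mod 7).
Final value: 4^10 ≡ 4 (mod 7).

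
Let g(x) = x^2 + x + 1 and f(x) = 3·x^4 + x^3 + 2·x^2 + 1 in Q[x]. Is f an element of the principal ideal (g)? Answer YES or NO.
NO

In Q[x] the ideal (g) consists of all multiples of g, so f ∈ (g) iff g | f, i.e. iff the remainder of f on division by g is 0. Divide f by g (g is monic, so eliminate the leading term of the running remainder at each step):
  leading term 3·x^4: subtract (3·x^2)·g(x) = 3·x^4 + 3·x^3 + 3·x^2, leaving -2·x^3 - x^2 + 1
  leading term -2·x^3: subtract (-2·x)·g(x) = -2·x^3 - 2·x^2 - 2·x, leaving x^2 + 2·x + 1
  leading term x^2: subtract (1)·g(x) = x^2 + x + 1, leaving x
The remainder r(x) = x ≠ 0 (and deg r < deg g), so g ∤ f, i.e. f ∉ (g).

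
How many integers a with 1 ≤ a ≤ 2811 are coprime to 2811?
1872

The number of a ∈ {1, ..., 2811} with gcd(a, 2811) = 1 is by definition Euler's totient φ(2811). φ is multiplicative, with φ(p^e) = p^e − p^(e−1). Factorise 2811 = 3 · 937. Then
  φ(2811) = (3 − 1) · (937 − 1) = 2 · 936 = 1872.
So there are 1872 such integers.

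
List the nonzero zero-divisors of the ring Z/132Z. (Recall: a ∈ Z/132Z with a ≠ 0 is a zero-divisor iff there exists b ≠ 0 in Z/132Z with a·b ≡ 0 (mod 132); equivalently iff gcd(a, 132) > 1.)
An element a ∈ Z/132Z (with a ≠ 0) is a zero-divisor iff gcd(a, 132) > 1 (because a is a unit precisely when gcd(a, n) = 1, and in Z/nZ every nonzero, non-unit element is a zero-divisor). Scan a = 1, ..., 131 and keep those with gcd(a, 132) > 1:
  gcd(2, 132) = 2, gcd(3, 132) = 3, gcd(4, 132) = 4, gcd(6, 132) = 6, gcd(8, 132) = 4, gcd(9, 132) = 3, gcd(10, 132) = 2, gcd(11, 132) = 11, gcd(12, 132) = 12, gcd(14, 132) = 2, gcd(15, 132) = 3, gcd(16, 132) = 4, gcd(18, 132) = 6, gcd(20, 132) = 4, gcd(21, 132) = 3, gcd(22, 132) = 22, gcd(24, 132) = 12, gcd(26, 132) = 2, gcd(27, 132) = 3, gcd(28, 132) = 4, gcd(30, 132) = 6, gcd(32, 132) = 4, gcd(33, 132) = 33, gcd(34, 132) = 2, gcd(36, 132) = 12, gcd(38, 132) = 2, gcd(39, 132) = 3, gcd(40, 132) = 4, gcd(42, 132) = 6, gcd(44, 132) = 44, gcd(45, 132) = 3, gcd(46, 132) = 2, gcd(48, 132) = 12, gcd(50, 132) = 2, gcd(51, 132) = 3, gcd(52, 132) = 4, gcd(54, 132) = 6, gcd(55, 132) = 11, gcd(56, 132) = 4, gcd(57, 132) = 3, gcd(58, 132) = 2, gcd(60, 132) = 12, gcd(62, 132) = 2, gcd(63, 132) = 3, gcd(64, 132) = 4, gcd(66, 132) = 66, gcd(68, 132) = 4, gcd(69, 132) = 3, gcd(70, 132) = 2, gcd(72, 132) = 12, gcd(74, 132) = 2, gcd(75, 132) = 3, gcd(76, 132) = 4, gcd(77, 132) = 11, gcd(78, 132) = 6, gcd(80, 132) = 4, gcd(81, 132) = 3, gcd(82, 132) = 2, gcd(84, 132) = 12, gcd(86, 132) = 2, gcd(87, 132) = 3, gcd(88, 132) = 44, gcd(90, 132) = 6, gcd(92, 132) = 4, gcd(93, 132) = 3, gcd(94, 132) = 2, gcd(96, 132) = 12, gcd(98, 132) = 2, gcd(99, 132) = 33, gcd(100, 132) = 4, gcd(102, 132) = 6, gcd(104, 132) = 4, gcd(105, 132) = 3, gcd(106, 132) = 2, gcd(108, 132) = 12, gcd(110, 132) = 22, gcd(111, 132) = 3, gcd(112, 132) = 4, gcd(114, 132) = 6, gcd(116, 132) = 4, gcd(117, 132) = 3, gcd(118, 132) = 2, gcd(120, 132) = 12, gcd(121, 132) = 11, gcd(122, 132) = 2, gcd(123, 132) = 3, gcd(124, 132) = 4, gcd(126, 132) = 6, gcd(128, 132) = 4, gcd(129, 132) = 3, gcd(130, 132) = 2.
All other a ∈ {1, ..., 131} have gcd(a, 132) = 1 and are units. So the nonzero zero-divisors are exactly the 91 values of a appearing in this scan.

Final answer: nonzero zero-divisors of Z/132Z = {2, 3, 4, 6, 8, 9, 10, 11, 12, 14, 15, 16, 18, 20, 21, 22, 24, 26, 27, 28, 30, 32, 33, 34, 36, 38, 39, 40, 42, 44, 45, 46, 48, 50, 51, 52, 54, 55, 56, 57, 58, 60, 62, 63, 64, 66, 68, 69, 70, 72, 74, 75, 76, 77, 78, 80, 81, 82, 84, 86, 87, 88, 90, 92, 93, 94, 96, 98, 99, 100, 102, 104, 105, 106, 108, 110, 111, 112, 114, 116, 117, 118, 120, 121, 122, 123, 124, 126, 128, 129, 130}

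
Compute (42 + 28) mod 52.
18

Both summands are already reduced mod 52. 42 + 28 = 70; 70 = 1·52 + 18, so (42 + 28) mod 52 = 18.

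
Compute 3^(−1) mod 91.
Apply the extended Euclidean algorithm to (91, 3), tracking rows (r, s, t) with s·91 + t·3 = r. Each division r_prev = q·r_cur + r_new produces the new row as (previous row) − q·(current row):
  row A: (91, 1, 0)   [1·91 + 0·3 = 91]
  row B: (3, 0, 1)   [0·91 + 1·3 = 3]
  91 = 30·3 + 1   → row C = row A − 30·row B = (1, 1, −30)   [check: 1·91 − 30·3 = 1]
  3 = 3·1 + 0   → remainder 0, stop. gcd = 1 (last nonzero row C).
The gcd is 1, so 3 is invertible mod 91. The last nonzero row gives 1·91 − 30·3 = 1, so t = −30. So 3^(−1) ≡ −30 ≡ 61 (mod 91). Verify: 3 · 61 = 183 ≡ 1 (mod 91). ✓

Final answer: 3^(−1) ≡ 61 (mod 91)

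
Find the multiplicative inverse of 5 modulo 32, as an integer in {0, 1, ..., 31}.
Apply the extended Euclidean algorithm to (32, 5), tracking rows (r, s, t) with s·32 + t·5 = r. Each division r_prev = q·r_cur + r_new produces the new row as (previous row) − q·(current row):
  row A: (32, 1, 0)   [1·32 + 0·5 = 32]
  row B: (5, 0, 1)   [0·32 + 1·5 = 5]
  32 = 6·5 + 2   → row C = row A − 6·row B = (2, 1, −6)   [check: 1·32 − 6·5 = 2]
  5 = 2·2 + 1   → row D = row B − 2·row C = (1, −2, 13)   [check: −2·32 + 13·5 = 1]
  2 = 2·1 + 0   → remainder 0, stop. gcd = 1 (last nonzero row D).
The gcd is 1, so 5 is invertible mod 32. The last nonzero row gives −2·32 + 13·5 = 1, so t = 13. So 5^(−1) ≡ 13 (mod 32). Verify: 5 · 13 = 65 ≡ 1 (mod 32). ✓

Final answer: 5^(−1) ≡ 13 (mod 32)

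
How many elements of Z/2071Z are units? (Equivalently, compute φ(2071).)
Z/2071Z has φ(2071) = 1944 units

An element a ∈ Z/2071Z is a unit iff gcd(a, 2071) = 1, so the number of units is φ(2071). φ is multiplicative, with φ(p^e) = p^e − p^(e−1). Factorise 2071 = 19 · 109. Then
  φ(2071) = (19 − 1) · (109 − 1) = 18 · 108 = 1944.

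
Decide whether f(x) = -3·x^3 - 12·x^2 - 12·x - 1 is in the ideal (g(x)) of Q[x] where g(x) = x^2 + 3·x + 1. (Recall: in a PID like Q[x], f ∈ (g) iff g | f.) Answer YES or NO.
In Q[x] the ideal (g) consists of all multiples of g, so f ∈ (g) iff g | f, i.e. iff the remainder of f on division by g is 0. Divide f by g (g is monic, so eliminate the leading term of the running remainder at each step):
  leading term -3·x^3: subtract (-3·x)·g(x) = -3·x^3 - 9·x^2 - 3·x, leaving -3·x^2 - 9·x - 1
  leading term -3·x^2: subtract (-3)·g(x) = -3·x^2 - 9·x - 3, leaving 2
The remainder r(x) = 2 ≠ 0 (and deg r < deg g), so g ∤ f, i.e. f ∉ (g).

Final answer: NO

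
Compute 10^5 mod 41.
Use repeated squaring. Binary(5) = 101. Walk through the bits of the exponent 5 left-to-right: at each bit after the leading one, square the running value, then multiply by 10 if the bit is 1 (always reducing mod 41):
  bit 1 = 1 (leading): start with 10.
  bit 2 = 0: square 10^2 = 100 ≡ 18 (mod 41).
  bit 3 = 1: square 18^2 = 324 ≡ 37; bit is 1, so multiply 37·10 = 370 ≡ 1 (mod 41).
Final value: 10^5 ≡ 1 (mod 41).

Final answer: 1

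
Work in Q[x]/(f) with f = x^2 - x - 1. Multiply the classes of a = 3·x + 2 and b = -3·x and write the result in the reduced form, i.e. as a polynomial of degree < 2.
First multiply in Q[x] without reducing: a · b = -9·x^2 - 6·x. Now divide by f(x) = x^2 - x - 1, eliminating the leading term at each step:
  leading term -9·x^2: subtract (-9)·f(x) = -9·x^2 + 9·x + 9, leaving -15·x - 9
The degree is now < 2, so this is the remainder. Hence a · b ≡ -15·x - 9 in Q[x]/(f).

Final answer: a · b ≡ -15·x - 9 (mod f(x))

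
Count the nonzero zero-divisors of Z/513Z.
Z/513Z has 188 nonzero zero-divisors

In Z/513Z each nonzero element is either a unit (gcd with 513 is 1) or a zero-divisor (gcd > 1). The number of units is φ(513): factorise 513 = 3^3 · 19, so φ(513) = (3^3 − 3^2) · (19 − 1) = 18 · 18 = 324. The nonzero elements number 513 − 1 = 512. Hence the nonzero zero-divisors number 512 − 324 = 188.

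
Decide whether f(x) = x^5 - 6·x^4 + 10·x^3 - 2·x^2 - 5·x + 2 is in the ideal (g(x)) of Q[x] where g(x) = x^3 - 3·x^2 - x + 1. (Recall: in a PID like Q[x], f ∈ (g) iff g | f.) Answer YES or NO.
YES

In Q[x] the ideal (g) consists of all multiples of g, so f ∈ (g) iff g | f, i.e. iff the remainder of f on division by g is 0. Divide f by g (g is monic, so eliminate the leading term of the running remainder at each step):
  leading term x^5: subtract (x^2)·g(x) = x^5 - 3·x^4 - x^3 + x^2, leaving -3·x^4 + 11·x^3 - 3·x^2 - 5·x + 2
  leading term -3·x^4: subtract (-3·x)·g(x) = -3·x^4 + 9·x^3 + 3·x^2 - 3·x, leaving 2·x^3 - 6·x^2 - 2·x + 2
  leading term 2·x^3: subtract (2)·g(x) = 2·x^3 - 6·x^2 - 2·x + 2, leaving 0
The remainder is 0, so f(x) = g(x) · h(x) with h(x) = x^2 - 3·x + 2. Hence g | f, i.e. f ∈ (g).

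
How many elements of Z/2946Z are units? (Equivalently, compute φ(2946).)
Z/2946Z has φ(2946) = 980 units

An element a ∈ Z/2946Z is a unit iff gcd(a, 2946) = 1, so the number of units is φ(2946). φ is multiplicative, with φ(p^e) = p^e − p^(e−1). Factorise 2946 = 2 · 3 · 491. Then
  φ(2946) = (2 − 1) · (3 − 1) · (491 − 1) = 1 · 2 · 490 = 980.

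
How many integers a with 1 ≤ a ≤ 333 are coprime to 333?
216

The number of a ∈ {1, ..., 333} with gcd(a, 333) = 1 is by definition Euler's totient φ(333). φ is multiplicative, with φ(p^e) = p^e − p^(e−1). Factorise 333 = 3^2 · 37. Then
  φ(333) = (3^2 − 3^1) · (37 − 1) = 6 · 36 = 216.
So there are 216 such integers.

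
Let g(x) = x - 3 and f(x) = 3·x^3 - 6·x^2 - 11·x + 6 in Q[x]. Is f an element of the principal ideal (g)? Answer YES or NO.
YES

In Q[x] the ideal (g) consists of all multiples of g, so f ∈ (g) iff g | f, i.e. iff the remainder of f on division by g is 0. Divide f by g (g is monic, so eliminate the leading term of the running remainder at each step):
  leading term 3·x^3: subtract (3·x^2)·g(x) = 3·x^3 - 9·x^2, leaving 3·x^2 - 11·x + 6
  leading term 3·x^2: subtract (3·x)·g(x) = 3·x^2 - 9·x, leaving 6 - 2·x
  leading term -2·x: subtract (-2)·g(x) = 6 - 2·x, leaving 0
The remainder is 0, so f(x) = g(x) · h(x) with h(x) = 3·x^2 + 3·x - 2. Hence g | f, i.e. f ∈ (g).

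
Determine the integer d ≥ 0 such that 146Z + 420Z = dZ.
(146, 420) = (2); d = 2

In the PID Z, (a, b) is generated by gcd(a, b). Compute gcd(420, 146) with the extended Euclidean algorithm, tracking rows (r, s, t) with s·420 + t·146 = r:
  row A: (420, 1, 0)   [1·420 + 0·146 = 420]
  row B: (146, 0, 1)   [0·420 + 1·146 = 146]
  420 = 2·146 + 128   → row C = row A − 2·row B = (128, 1, −2)   [check: 1·420 − 2·146 = 128]
  146 = 1·128 + 18   → row D = row B − 1·row C = (18, −1, 3)   [check: −1·420 + 3·146 = 18]
  128 = 7·18 + 2   → row E = row C − 7·row D = (2, 8, −23)   [check: 8·420 − 23·146 = 2]
  18 = 9·2 + 0   → remainder 0, stop. gcd = 2 (last nonzero row E).
So gcd(146, 420) = 2, with Bézout identity 8·420 − 23·146 = 2. Containment (⊇): the Bézout identity exhibits 2 as an element of (146, 420), giving (2) ⊆ (146, 420). Containment (⊆): since 2 | 146 and 2 | 420 (146 = 2·73, 420 = 2·210), every Z-linear combination of 146 and 420 is divisible by 2, so (146, 420) ⊆ (2). Therefore (146, 420) = (2), d = 2.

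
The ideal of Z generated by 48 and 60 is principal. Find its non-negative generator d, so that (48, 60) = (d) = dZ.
In the PID Z, (a, b) is generated by gcd(a, b). Compute gcd(60, 48) with the extended Euclidean algorithm, tracking rows (r, s, t) with s·60 + t·48 = r:
  row A: (60, 1, 0)   [1·60 + 0·48 = 60]
  row B: (48, 0, 1)   [0·60 + 1·48 = 48]
  60 = 1·48 + 12   → row C = row A − 1·row B = (12, 1, −1)   [check: 1·60 − 1·48 = 12]
  48 = 4·12 + 0   → remainder 0, stop. gcd = 12 (last nonzero row C).
So gcd(48, 60) = 12, with Bézout identity 1·60 − 1·48 = 12. Containment (⊇): the Bézout identity exhibits 12 as an element of (48, 60), giving (12) ⊆ (48, 60). Containment (⊆): since 12 | 48 and 12 | 60 (48 = 12·4, 60 = 12·5), every Z-linear combination of 48 and 60 is divisible by 12, so (48, 60) ⊆ (12). Therefore (48, 60) = (12), d = 12.

Final answer: (48, 60) = (12); d = 12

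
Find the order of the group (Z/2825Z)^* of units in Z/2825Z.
(Z/2825Z)^* consists of the classes a with gcd(a, 2825) = 1, so its order is φ(2825). φ is multiplicative, with φ(p^e) = p^e − p^(e−1). Factorise 2825 = 5^2 · 113. Then
  φ(2825) = (5^2 − 5^1) · (113 − 1) = 20 · 112 = 2240.
Thus |(Z/2825Z)^*| = 2240.

Final answer: |(Z/2825Z)^*| = 2240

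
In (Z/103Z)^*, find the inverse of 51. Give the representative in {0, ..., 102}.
Apply the extended Euclidean algorithm to (103, 51), tracking rows (r, s, t) with s·103 + t·51 = r. Each division r_prev = q·r_cur + r_new produces the new row as (previous row) − q·(current row):
  row A: (103, 1, 0)   [1·103 + 0·51 = 103]
  row B: (51, 0, 1)   [0·103 + 1·51 = 51]
  103 = 2·51 + 1   → row C = row A − 2·row B = (1, 1, −2)   [check: 1·103 − 2·51 = 1]
  51 = 51·1 + 0   → remainder 0, stop. gcd = 1 (last nonzero row C).
The gcd is 1, so 51 is invertible mod 103. The last nonzero row gives 1·103 − 2·51 = 1, so t = −2. So 51^(−1) ≡ −2 ≡ 101 (mod 103). Verify: 51 · 101 = 5151 ≡ 1 (mod 103). ✓

Final answer: 51^(−1) ≡ 101 (mod 103)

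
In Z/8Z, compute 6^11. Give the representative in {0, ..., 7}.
0

Use repeated squaring. Binary(11) = 1011. Walk through the bits of the exponent 11 left-to-right: at each bit after the leading one, square the running value, then multiply by 6 if the bit is 1 (always reducing mod 8):
  bit 1 = 1 (leading): start with 6.
  bit 2 = 0: square 6^2 = 36 ≡ 4 (mod 8).
  bit 3 = 1: square 4^2 = 16 ≡ 0; bit is 1, so multiply 0·6 = 0 (mod 8).
  bit 4 = 1: square 0^2 = 0; bit is 1, so multiply 0·6 = 0 (mod 8).
Final value: 6^11 ≡ 0 (mod 8).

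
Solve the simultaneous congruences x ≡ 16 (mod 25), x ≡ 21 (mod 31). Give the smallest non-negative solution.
x ≡ 641 (mod 775); the representative in [0, 775) is 641

The moduli 25, 31 are pairwise coprime, so by the CRT there is a unique solution mod 25·31 = 775.
Solve by successive substitution. Start with x ≡ 16 (mod 25).
  Combine with x ≡ 21 (mod 31): write x = 16 + 25·t and require 16 + 25·t ≡ 21 (mod 31), i.e. 25·t ≡ 21 − 16 ≡ 5 (mod 31). Since 25^(−1) ≡ 5 (mod 31), t ≡ 5·5 ≡ 25 (mod 31). So x ≡ 16 + 25·25 = 641 (mod 775).
Unique solution in [0, 775): x = 641.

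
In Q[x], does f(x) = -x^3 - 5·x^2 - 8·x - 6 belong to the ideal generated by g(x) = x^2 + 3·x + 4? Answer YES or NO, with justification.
In Q[x] the ideal (g) consists of all multiples of g, so f ∈ (g) iff g | f, i.e. iff the remainder of f on division by g is 0. Divide f by g (g is monic, so eliminate the leading term of the running remainder at each step):
  leading term -x^3: subtract (-x)·g(x) = -x^3 - 3·x^2 - 4·x, leaving -2·x^2 - 4·x - 6
  leading term -2·x^2: subtract (-2)·g(x) = -2·x^2 - 6·x - 8, leaving 2·x + 2
The remainder r(x) = 2·x + 2 ≠ 0 (and deg r < deg g), so g ∤ f, i.e. f ∉ (g).

Final answer: NO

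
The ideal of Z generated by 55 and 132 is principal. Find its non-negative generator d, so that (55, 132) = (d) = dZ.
In the PID Z, (a, b) is generated by gcd(a, b). Compute gcd(132, 55) with the extended Euclidean algorithm, tracking rows (r, s, t) with s·132 + t·55 = r:
  row A: (132, 1, 0)   [1·132 + 0·55 = 132]
  row B: (55, 0, 1)   [0·132 + 1·55 = 55]
  132 = 2·55 + 22   → row C = row A − 2·row B = (22, 1, −2)   [check: 1·132 − 2·55 = 22]
  55 = 2·22 + 11   → row D = row B − 2·row C = (11, −2, 5)   [check: −2·132 + 5·55 = 11]
  22 = 2·11 + 0   → remainder 0, stop. gcd = 11 (last nonzero row D).
So gcd(55, 132) = 11, with Bézout identity −2·132 + 5·55 = 11. Containment (⊇): the Bézout identity exhibits 11 as an element of (55, 132), giving (11) ⊆ (55, 132). Containment (⊆): since 11 | 55 and 11 | 132 (55 = 11·5, 132 = 11·12), every Z-linear combination of 55 and 132 is divisible by 11, so (55, 132) ⊆ (11). Therefore (55, 132) = (11), d = 11.

Final answer: (55, 132) = (11); d = 11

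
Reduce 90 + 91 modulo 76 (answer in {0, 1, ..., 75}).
Reduce the summands first: 90 ≡ 14, 91 ≡ 15 (mod 76), so 90 + 91 ≡ 14 + 15 (mod 76). 14 + 15 = 29; 29 = 0·76 + 29, so (90 + 91) mod 76 = 29.

Final answer: 29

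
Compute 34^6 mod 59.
Use repeated squaring. Binary(6) = 110. Walk through the bits of the exponent 6 left-to-right: at each bit after the leading one, square the running value, then multiply by 34 if the bit is 1 (always reducing mod 59):
  bit 1 = 1 (leading): start with 34.
  bit 2 = 1: square 34^2 = 1156 ≡ 35; bit is 1, so multiply 35·34 = 1190 ≡ 10 (mod 59).
  bit 3 = 0: square 10^2 = 100 ≡ 41 (mod 59).
Final value: 34^6 ≡ 41 (mod 59).

Final answer: 41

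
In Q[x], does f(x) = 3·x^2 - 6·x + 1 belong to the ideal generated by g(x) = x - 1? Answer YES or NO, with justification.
NO

In Q[x] the ideal (g) consists of all multiples of g, so f ∈ (g) iff g | f, i.e. iff the remainder of f on division by g is 0. Divide f by g (g is monic, so eliminate the leading term of the running remainder at each step):
  leading term 3·x^2: subtract (3·x)·g(x) = 3·x^2 - 3·x, leaving 1 - 3·x
  leading term -3·x: subtract (-3)·g(x) = 3 - 3·x, leaving -2
The remainder r(x) = -2 ≠ 0 (and deg r < deg g), so g ∤ f, i.e. f ∉ (g).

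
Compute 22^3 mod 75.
Use repeated squaring. Binary(3) = 11. Walk through the bits of the exponent 3 left-to-right: at each bit after the leading one, square the running value, then multiply by 22 if the bit is 1 (always reducing mod 75):
  bit 1 = 1 (leading): start with 22.
  bit 2 = 1: square 22^2 = 484 ≡ 34; bit is 1, so multiply 34·22 = 748 ≡ 73 (mod 75).
Final value: 22^3 ≡ 73 (mod 75).

Final answer: 73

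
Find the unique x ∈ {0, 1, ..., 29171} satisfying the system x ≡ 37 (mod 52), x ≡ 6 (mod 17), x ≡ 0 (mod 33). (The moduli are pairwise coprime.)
x ≡ 3729 (mod 29172); the representative in [0, 29172) is 3729

The moduli 52, 17, 33 are pairwise coprime, so by the CRT there is a unique solution mod 52·17·33 = 29172.
Solve by successive substitution. Start with x ≡ 37 (mod 52).
  Combine with x ≡ 6 (mod 17): write x = 37 + 52·t and require 37 + 52·t ≡ 6 (mod 17), i.e. 52·t ≡ 6 − 37 ≡ 3 (mod 17). Since 52^(−1) ≡ 1 (mod 17) (52 ≡ 1 (mod 17)), t ≡ 1·3 ≡ 3 (mod 17). So x ≡ 37 + 52·3 = 193 (mod 884).
  Combine with x ≡ 0 (mod 33): write x = 193 + 884·t and require 193 + 884·t ≡ 0 (mod 33), i.e. 884·t ≡ 0 − 193 ≡ 5 (mod 33). Since 884^(−1) ≡ 14 (mod 33) (884 ≡ 26 (mod 33)), t ≡ 14·5 ≡ 4 (mod 33). So x ≡ 193 + 884·4 = 3729 (mod 29172).
Unique solution in [0, 29172): x = 3729.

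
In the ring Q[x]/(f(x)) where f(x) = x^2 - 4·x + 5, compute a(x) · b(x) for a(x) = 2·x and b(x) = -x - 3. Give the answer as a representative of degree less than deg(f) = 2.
a · b ≡ 10 - 14·x (mod f(x))

First multiply in Q[x] without reducing: a · b = -2·x^2 - 6·x. Now divide by f(x) = x^2 - 4·x + 5, eliminating the leading term at each step:
  leading term -2·x^2: subtract (-2)·f(x) = -2·x^2 + 8·x - 10, leaving 10 - 14·x
The degree is now < 2, so this is the remainder. Hence a · b ≡ 10 - 14·x in Q[x]/(f).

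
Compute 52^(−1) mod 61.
Apply the extended Euclidean algorithm to (61, 52), tracking rows (r, s, t) with s·61 + t·52 = r. Each division r_prev = q·r_cur + r_new produces the new row as (previous row) − q·(current row):
  row A: (61, 1, 0)   [1·61 + 0·52 = 61]
  row B: (52, 0, 1)   [0·61 + 1·52 = 52]
  61 = 1·52 + 9   → row C = row A − 1·row B = (9, 1, −1)   [check: 1·61 − 1·52 = 9]
  52 = 5·9 + 7   → row D = row B − 5·row C = (7, −5, 6)   [check: −5·61 + 6·52 = 7]
  9 = 1·7 + 2   → row E = row C − 1·row D = (2, 6, −7)   [check: 6·61 − 7·52 = 2]
  7 = 3·2 + 1   → row F = row D − 3·row E = (1, −23, 27)   [check: −23·61 + 27·52 = 1]
  2 = 2·1 + 0   → remainder 0, stop. gcd = 1 (last nonzero row F).
The gcd is 1, so 52 is invertible mod 61. The last nonzero row gives −23·61 + 27·52 = 1, so t = 27. So 52^(−1) ≡ 27 (mod 61). Verify: 52 · 27 = 1404 ≡ 1 (mod 61). ✓

Final answer: 52^(−1) ≡ 27 (mod 61)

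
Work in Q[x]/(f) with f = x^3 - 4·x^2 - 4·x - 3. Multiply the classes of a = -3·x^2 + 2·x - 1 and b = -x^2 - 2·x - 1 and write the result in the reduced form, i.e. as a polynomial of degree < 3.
a · b ≡ 76·x^2 + 73·x + 49 (mod f(x))

First multiply in Q[x] without reducing: a · b = 3·x^4 + 4·x^3 + 1. Now divide by f(x) = x^3 - 4·x^2 - 4·x - 3, eliminating the leading term at each step:
  leading term 3·x^4: subtract (3·x)·f(x) = 3·x^4 - 12·x^3 - 12·x^2 - 9·x, leaving 16·x^3 + 12·x^2 + 9·x + 1
  leading term 16·x^3: subtract (16)·f(x) = 16·x^3 - 64·x^2 - 64·x - 48, leaving 76·x^2 + 73·x + 49
The degree is now < 3, so this is the remainder. Hence a · b ≡ 76·x^2 + 73·x + 49 in Q[x]/(f).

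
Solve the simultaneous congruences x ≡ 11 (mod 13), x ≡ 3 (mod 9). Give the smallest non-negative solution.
The moduli 13, 9 are pairwise coprime, so by the CRT there is a unique solution mod 13·9 = 117.
Solve by successive substitution. Start with x ≡ 11 (mod 13).
  Combine with x ≡ 3 (mod 9): write x = 11 + 13·t and require 11 + 13·t ≡ 3 (mod 9), i.e. 13·t ≡ 3 − 11 ≡ 1 (mod 9). Since 13^(−1) ≡ 7 (mod 9) (13 ≡ 4 (mod 9)), t ≡ 7·1 ≡ 7 (mod 9). So x ≡ 11 + 13·7 = 102 (mod 117).
Unique solution in [0, 117): x = 102.

Final answer: x ≡ 102 (mod 117); the representative in [0, 117) is 102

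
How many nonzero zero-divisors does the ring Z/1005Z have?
Z/1005Z has 476 nonzero zero-divisors

In Z/1005Z each nonzero element is either a unit (gcd with 1005 is 1) or a zero-divisor (gcd > 1). The number of units is φ(1005): factorise 1005 = 3 · 5 · 67, so φ(1005) = (3 − 1) · (5 − 1) · (67 − 1) = 2 · 4 · 66 = 528. The nonzero elements number 1005 − 1 = 1004. Hence the nonzero zero-divisors number 1004 − 528 = 476.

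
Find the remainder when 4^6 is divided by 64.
0

Use repeated squaring. Binary(6) = 110. Walk through the bits of the exponent 6 left-to-right: at each bit after the leading one, square the running value, then multiply by 4 if the bit is 1 (always reducing mod 64):
  bit 1 = 1 (leading): start with 4.
  bit 2 = 1: square 4^2 = 16; bit is 1, so multiply 16·4 = 64 ≡ 0 (mod 64).
  bit 3 = 0: square 0^2 = 0 (mod 64).
Final value: 4^6 ≡ 0 (mod 64).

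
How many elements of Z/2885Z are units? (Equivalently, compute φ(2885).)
An element a ∈ Z/2885Z is a unit iff gcd(a, 2885) = 1, so the number of units is φ(2885). φ is multiplicative, with φ(p^e) = p^e − p^(e−1). Factorise 2885 = 5 · 577. Then
  φ(2885) = (5 − 1) · (577 − 1) = 4 · 576 = 2304.

Final answer: Z/2885Z has φ(2885) = 2304 units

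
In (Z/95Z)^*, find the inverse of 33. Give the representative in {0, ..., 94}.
Apply the extended Euclidean algorithm to (95, 33), tracking rows (r, s, t) with s·95 + t·33 = r. Each division r_prev = q·r_cur + r_new produces the new row as (previous row) − q·(current row):
  row A: (95, 1, 0)   [1·95 + 0·33 = 95]
  row B: (33, 0, 1)   [0·95 + 1·33 = 33]
  95 = 2·33 + 29   → row C = row A − 2·row B = (29, 1, −2)   [check: 1·95 − 2·33 = 29]
  33 = 1·29 + 4   → row D = row B − 1·row C = (4, −1, 3)   [check: −1·95 + 3·33 = 4]
  29 = 7·4 + 1   → row E = row C − 7·row D = (1, 8, −23)   [check: 8·95 − 23·33 = 1]
  4 = 4·1 + 0   → remainder 0, stop. gcd = 1 (last nonzero row E).
The gcd is 1, so 33 is invertible mod 95. The last nonzero row gives 8·95 − 23·33 = 1, so t = −23. So 33^(−1) ≡ −23 ≡ 72 (mod 95). Verify: 33 · 72 = 2376 ≡ 1 (mod 95). ✓

Final answer: 33^(−1) ≡ 72 (mod 95)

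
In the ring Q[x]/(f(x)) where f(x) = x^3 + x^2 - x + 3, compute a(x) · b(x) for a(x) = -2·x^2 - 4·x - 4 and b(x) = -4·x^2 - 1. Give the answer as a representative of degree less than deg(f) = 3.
First multiply in Q[x] without reducing: a · b = 8·x^4 + 16·x^3 + 18·x^2 + 4·x + 4. Now divide by f(x) = x^3 + x^2 - x + 3, eliminating the leading term at each step:
  leading term 8·x^4: subtract (8·x)·f(x) = 8·x^4 + 8·x^3 - 8·x^2 + 24·x, leaving 8·x^3 + 26·x^2 - 20·x + 4
  leading term 8·x^3: subtract (8)·f(x) = 8·x^3 + 8·x^2 - 8·x + 24, leaving 18·x^2 - 12·x - 20
The degree is now < 3, so this is the remainder. Hence a · b ≡ 18·x^2 - 12·x - 20 in Q[x]/(f).

Final answer: a · b ≡ 18·x^2 - 12·x - 20 (mod f(x))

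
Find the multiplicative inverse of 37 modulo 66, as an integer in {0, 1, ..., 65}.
37^(−1) ≡ 25 (mod 66)

Apply the extended Euclidean algorithm to (66, 37), tracking rows (r, s, t) with s·66 + t·37 = r. Each division r_prev = q·r_cur + r_new produces the new row as (previous row) − q·(current row):
  row A: (66, 1, 0)   [1·66 + 0·37 = 66]
  row B: (37, 0, 1)   [0·66 + 1·37 = 37]
  66 = 1·37 + 29   → row C = row A − 1·row B = (29, 1, −1)   [check: 1·66 − 1·37 = 29]
  37 = 1·29 + 8   → row D = row B − 1·row C = (8, −1, 2)   [check: −1·66 + 2·37 = 8]
  29 = 3·8 + 5   → row E = row C − 3·row D = (5, 4, −7)   [check: 4·66 − 7·37 = 5]
  8 = 1·5 + 3   → row F = row D − 1·row E = (3, −5, 9)   [check: −5·66 + 9·37 = 3]
  5 = 1·3 + 2   → row G = row E − 1·row F = (2, 9, −16)   [check: 9·66 − 16·37 = 2]
  3 = 1·2 + 1   → row H = row F − 1·row G = (1, −14, 25)   [check: −14·66 + 25·37 = 1]
  2 = 2·1 + 0   → remainder 0, stop. gcd = 1 (last nonzero row H).
The gcd is 1, so 37 is invertible mod 66. The last nonzero row gives −14·66 + 25·37 = 1, so t = 25. So 37^(−1) ≡ 25 (mod 66). Verify: 37 · 25 = 925 ≡ 1 (mod 66). ✓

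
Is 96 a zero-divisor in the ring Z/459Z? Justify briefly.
YES

gcd(96, 459) = 3 > 1, so 96 is not a unit in Z/459Z. In Z/nZ every nonzero non-unit is a zero-divisor: explicitly, take b = 459/gcd = 153 ≠ 0 (mod 459); then 96·153 = 14688 = 32·459, i.e. 96·153 ≡ 0 (mod 459). So 96 is a zero-divisor.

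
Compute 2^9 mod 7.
1

Use repeated squaring. Binary(9) = 1001. Walk through the bits of the exponent 9 left-to-right: at each bit after the leading one, square the running value, then multiply by 2 if the bit is 1 (always reducing mod 7):
  bit 1 = 1 (leading): start with 2.
  bit 2 = 0: square 2^2 = 4 (mod 7).
  bit 3 = 0: square 4^2 = 16 ≡ 2 (mod 7).
  bit 4 = 1: square 2^2 = 4; bit is 1, so multiply 4·2 = 8 ≡ 1 (mod 7).
Final value: 2^9 ≡ 1 (mod 7).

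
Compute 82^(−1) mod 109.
82^(−1) ≡ 4 (mod 109)

Apply the extended Euclidean algorithm to (109, 82), tracking rows (r, s, t) with s·109 + t·82 = r. Each division r_prev = q·r_cur + r_new produces the new row as (previous row) − q·(current row):
  row A: (109, 1, 0)   [1·109 + 0·82 = 109]
  row B: (82, 0, 1)   [0·109 + 1·82 = 82]
  109 = 1·82 + 27   → row C = row A − 1·row B = (27, 1, −1)   [check: 1·109 − 1·82 = 27]
  82 = 3·27 + 1   → row D = row B − 3·row C = (1, −3, 4)   [check: −3·109 + 4·82 = 1]
  27 = 27·1 + 0   → remainder 0, stop. gcd = 1 (last nonzero row D).
The gcd is 1, so 82 is invertible mod 109. The last nonzero row gives −3·109 + 4·82 = 1, so t = 4. So 82^(−1) ≡ 4 (mod 109). Verify: 82 · 4 = 328 ≡ 1 (mod 109). ✓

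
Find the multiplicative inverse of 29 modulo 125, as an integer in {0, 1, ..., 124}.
Apply the extended Euclidean algorithm to (125, 29), tracking rows (r, s, t) with s·125 + t·29 = r. Each division r_prev = q·r_cur + r_new produces the new row as (previous row) − q·(current row):
  row A: (125, 1, 0)   [1·125 + 0·29 = 125]
  row B: (29, 0, 1)   [0·125 + 1·29 = 29]
  125 = 4·29 + 9   → row C = row A − 4·row B = (9, 1, −4)   [check: 1·125 − 4·29 = 9]
  29 = 3·9 + 2   → row D = row B − 3·row C = (2, −3, 13)   [check: −3·125 + 13·29 = 2]
  9 = 4·2 + 1   → row E = row C − 4·row D = (1, 13, −56)   [check: 13·125 − 56·29 = 1]
  2 = 2·1 + 0   → remainder 0, stop. gcd = 1 (last nonzero row E).
The gcd is 1, so 29 is invertible mod 125. The last nonzero row gives 13·125 − 56·29 = 1, so t = −56. So 29^(−1) ≡ −56 ≡ 69 (mod 125). Verify: 29 · 69 = 2001 ≡ 1 (mod 125). ✓

Final answer: 29^(−1) ≡ 69 (mod 125)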